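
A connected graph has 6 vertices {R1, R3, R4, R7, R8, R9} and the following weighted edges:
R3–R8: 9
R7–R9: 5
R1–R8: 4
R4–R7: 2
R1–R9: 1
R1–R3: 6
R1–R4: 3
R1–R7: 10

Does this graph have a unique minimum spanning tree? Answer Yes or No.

Kruskal's algorithm — process edges by increasing weight (ties by edge label):
R1–R9 (1): add. Components now {R8} {R1,R9} {R7} {R3} {R4}
R4–R7 (2): add. Components now {R8} {R1,R9} {R4,R7} {R3}
R1–R4 (3): add. Components now {R8} {R1,R4,R7,R9} {R3}
R1–R8 (4): add. Components now {R1,R4,R7,R8,R9} {R3}
R7–R9 (5): skip — R9 and R7 already connected.
R1–R3 (6): add. Components now {R1,R3,R4,R7,R8,R9}
Every non-tree edge has weight strictly greater than the heaviest edge on the tree path between its endpoints, so the MST is unique.

Yes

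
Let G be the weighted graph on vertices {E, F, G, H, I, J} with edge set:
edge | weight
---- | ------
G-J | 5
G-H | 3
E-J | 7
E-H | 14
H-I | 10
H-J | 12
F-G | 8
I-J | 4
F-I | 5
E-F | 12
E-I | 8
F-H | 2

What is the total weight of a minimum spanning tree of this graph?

21

Grow the tree from J using Prim:
Step 1: cheapest edge leaving the tree is I-J (4); add I.
Step 2: cheapest edge leaving the tree is F-I (5); add F.
Step 3: cheapest edge leaving the tree is F-H (2); add H.
Step 4: cheapest edge leaving the tree is G-H (3); add G.
Step 5: cheapest edge leaving the tree is E-J (7); add E.
MST edges: I-J, F-I, F-H, G-H, E-J; total weight 4+5+2+3+7 = 21.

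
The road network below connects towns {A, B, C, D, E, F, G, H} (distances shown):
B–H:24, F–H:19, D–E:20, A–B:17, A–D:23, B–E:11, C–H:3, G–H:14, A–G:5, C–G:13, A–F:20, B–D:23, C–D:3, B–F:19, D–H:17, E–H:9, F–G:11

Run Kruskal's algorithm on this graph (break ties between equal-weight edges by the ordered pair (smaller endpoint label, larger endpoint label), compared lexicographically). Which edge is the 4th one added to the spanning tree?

E-H

Sort edges by weight, then run Kruskal:
C–D (3): add — endpoints in different components.
C–H (3): add — endpoints in different components.
A–G (5): add — endpoints in different components.
E–H (9): add — endpoints in different components.
B–E (11): add — endpoints in different components.
F–G (11): add — endpoints in different components.
C–G (13): add — endpoints in different components.
The 4th edge added is E–H.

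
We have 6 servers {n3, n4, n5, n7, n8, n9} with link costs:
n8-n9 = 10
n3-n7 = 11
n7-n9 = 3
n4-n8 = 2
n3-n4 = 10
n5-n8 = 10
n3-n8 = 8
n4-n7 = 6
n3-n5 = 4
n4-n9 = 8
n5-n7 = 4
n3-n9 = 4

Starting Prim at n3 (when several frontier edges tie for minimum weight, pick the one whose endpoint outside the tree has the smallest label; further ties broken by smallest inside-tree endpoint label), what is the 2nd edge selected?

Grow the tree from n3 using Prim:
Step 1: cheapest edge leaving the tree is n3-n5 (4); add n5.
Step 2: cheapest edge leaving the tree is n5-n7 (4); add n7.
Step 3: cheapest edge leaving the tree is n7-n9 (3); add n9.
Step 4: cheapest edge leaving the tree is n4-n7 (6); add n4.
Step 5: cheapest edge leaving the tree is n4-n8 (2); add n8.
The 2nd edge added is n5-n7.

n5-n7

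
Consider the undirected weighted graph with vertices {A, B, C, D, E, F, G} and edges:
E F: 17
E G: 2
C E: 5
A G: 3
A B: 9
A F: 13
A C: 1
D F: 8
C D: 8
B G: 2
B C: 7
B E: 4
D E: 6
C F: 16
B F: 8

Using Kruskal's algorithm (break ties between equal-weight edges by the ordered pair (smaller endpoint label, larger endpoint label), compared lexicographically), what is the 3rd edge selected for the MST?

E-G

Kruskal's algorithm — process edges by increasing weight (ties by edge label):
A C (1): add — endpoints in different components.
B G (2): add — endpoints in different components.
E G (2): add — endpoints in different components.
A G (3): add — endpoints in different components.
B E (4): skip — B and E already connected.
C E (5): skip — C and E already connected.
D E (6): add — endpoints in different components.
B C (7): skip — B and C already connected.
B F (8): add — endpoints in different components.
The 3rd edge added is E G.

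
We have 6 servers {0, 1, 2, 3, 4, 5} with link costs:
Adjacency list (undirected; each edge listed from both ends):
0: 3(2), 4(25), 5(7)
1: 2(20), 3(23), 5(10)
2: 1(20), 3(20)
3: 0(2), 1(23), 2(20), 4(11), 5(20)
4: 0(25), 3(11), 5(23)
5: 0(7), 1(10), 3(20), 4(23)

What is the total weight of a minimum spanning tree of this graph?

Kruskal's algorithm — process edges by increasing weight (ties by edge label):
0–3 (2): add — endpoints in different components.
0–5 (7): add — endpoints in different components.
1–5 (10): add — endpoints in different components.
3–4 (11): add — endpoints in different components.
1–2 (20): add — endpoints in different components.
MST edges: 0–3, 0–5, 1–5, 3–4, 1–2; total weight 2+7+10+11+20 = 50.

50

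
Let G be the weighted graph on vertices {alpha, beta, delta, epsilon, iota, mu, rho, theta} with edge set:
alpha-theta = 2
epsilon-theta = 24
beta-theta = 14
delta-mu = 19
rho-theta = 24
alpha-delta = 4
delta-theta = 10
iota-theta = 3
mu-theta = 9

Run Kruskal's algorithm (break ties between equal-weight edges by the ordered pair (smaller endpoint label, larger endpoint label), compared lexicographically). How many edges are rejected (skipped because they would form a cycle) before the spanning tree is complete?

2

Kruskal: consider edges lightest-first.
alpha-theta (2): add — endpoints in different components.
iota-theta (3): add — endpoints in different components.
alpha-delta (4): add — endpoints in different components.
mu-theta (9): add — endpoints in different components.
delta-theta (10): skip — delta and theta already connected.
beta-theta (14): add — endpoints in different components.
delta-mu (19): skip — delta and mu already connected.
epsilon-theta (24): add — endpoints in different components.
rho-theta (24): add — endpoints in different components.
Edges rejected before the tree was complete: 2.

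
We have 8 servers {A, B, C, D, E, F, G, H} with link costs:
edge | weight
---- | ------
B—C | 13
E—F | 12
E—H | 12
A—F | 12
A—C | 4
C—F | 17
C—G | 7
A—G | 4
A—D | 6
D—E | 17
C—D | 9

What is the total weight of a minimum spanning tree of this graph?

63

Prim's algorithm from D:
Step 1: frontier [A—D 6, C—D 9, D—E 17] → take A—D (6); add A.
Step 2: frontier [A—C 4, A—G 4, A—F 12, C—D 9, D—E 17] → take A—C (4); add C.
Step 3: frontier [A—G 4, A—F 12, C—G 7, B—C 13, C—F 17, D—E 17] → take A—G (4); add G.
Step 4: frontier [A—F 12, B—C 13, C—F 17, D—E 17] → take A—F (12); add F.
Step 5: frontier [B—C 13, D—E 17, E—F 12] → take E—F (12); add E.
Step 6: frontier [B—C 13, E—H 12] → take E—H (12); add H.
Step 7: frontier [B—C 13] → take B—C (13); add B.
MST edges: A—D, A—C, A—G, A—F, E—F, E—H, B—C; total weight 6+4+4+12+12+12+13 = 63.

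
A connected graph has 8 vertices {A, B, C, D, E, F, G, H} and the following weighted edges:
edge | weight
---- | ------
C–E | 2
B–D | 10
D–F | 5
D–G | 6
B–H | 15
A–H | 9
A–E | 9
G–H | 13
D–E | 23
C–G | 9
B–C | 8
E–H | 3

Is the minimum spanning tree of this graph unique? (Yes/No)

Sort edges by weight, then run Kruskal:
C–E (2): add — endpoints in different components.
E–H (3): add — endpoints in different components.
D–F (5): add — endpoints in different components.
D–G (6): add — endpoints in different components.
B–C (8): add — endpoints in different components.
A–E (9): add — endpoints in different components.
A–H (9): skip — A and H already connected.
C–G (9): add — endpoints in different components.
Non-tree edge A–H has weight 9, equal to the heaviest edge on its tree cycle — swapping gives another MST of the same weight. Not unique.

No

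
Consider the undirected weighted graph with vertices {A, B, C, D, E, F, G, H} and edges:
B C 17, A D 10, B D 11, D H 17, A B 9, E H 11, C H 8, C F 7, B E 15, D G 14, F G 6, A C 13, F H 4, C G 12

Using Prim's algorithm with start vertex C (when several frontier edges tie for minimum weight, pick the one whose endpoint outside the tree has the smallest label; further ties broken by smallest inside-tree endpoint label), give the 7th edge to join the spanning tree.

Prim's algorithm from C:
Step 1: cheapest edge leaving the tree is C F (7); add F.
Step 2: cheapest edge leaving the tree is F H (4); add H.
Step 3: cheapest edge leaving the tree is F G (6); add G.
Step 4: cheapest edge leaving the tree is E H (11); add E.
Step 5: cheapest edge leaving the tree is A C (13); add A.
Step 6: cheapest edge leaving the tree is A B (9); add B.
Step 7: cheapest edge leaving the tree is A D (10); add D.
The 7th edge added is A D.

A-D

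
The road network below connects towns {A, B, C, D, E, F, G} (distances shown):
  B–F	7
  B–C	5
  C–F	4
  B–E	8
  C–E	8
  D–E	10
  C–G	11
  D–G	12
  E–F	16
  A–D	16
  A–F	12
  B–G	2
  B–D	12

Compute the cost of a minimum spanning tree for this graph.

41

Prim's algorithm from B:
Step 1: cheapest edge leaving the tree is B–G (2); add G.
Step 2: cheapest edge leaving the tree is B–C (5); add C.
Step 3: cheapest edge leaving the tree is C–F (4); add F.
Step 4: cheapest edge leaving the tree is B–E (8); add E.
Step 5: cheapest edge leaving the tree is D–E (10); add D.
Step 6: cheapest edge leaving the tree is A–F (12); add A.
MST edges: B–G, B–C, C–F, B–E, D–E, A–F; total weight 2+5+4+8+10+12 = 41.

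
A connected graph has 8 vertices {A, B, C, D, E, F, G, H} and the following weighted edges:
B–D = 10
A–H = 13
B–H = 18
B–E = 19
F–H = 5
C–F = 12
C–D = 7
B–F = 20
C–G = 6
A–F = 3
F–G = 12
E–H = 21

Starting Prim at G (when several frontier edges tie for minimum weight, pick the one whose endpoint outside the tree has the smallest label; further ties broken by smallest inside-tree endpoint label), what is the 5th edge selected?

A-F

Grow the tree from G using Prim:
Step 1: frontier [C–G 6, F–G 12] → take C–G (6); add C.
Step 2: frontier [C–D 7, C–F 12, F–G 12] → take C–D (7); add D.
Step 3: frontier [C–F 12, B–D 10, F–G 12] → take B–D (10); add B.
Step 4: frontier [B–H 18, B–E 19, B–F 20, C–F 12, F–G 12] → take C–F (12); add F.
Step 5: frontier [B–H 18, B–E 19, A–F 3, F–H 5] → take A–F (3); add A.
Step 6: frontier [A–H 13, B–H 18, B–E 19, F–H 5] → take F–H (5); add H.
Step 7: frontier [B–E 19, E–H 21] → take B–E (19); add E.
The 5th edge added is A–F.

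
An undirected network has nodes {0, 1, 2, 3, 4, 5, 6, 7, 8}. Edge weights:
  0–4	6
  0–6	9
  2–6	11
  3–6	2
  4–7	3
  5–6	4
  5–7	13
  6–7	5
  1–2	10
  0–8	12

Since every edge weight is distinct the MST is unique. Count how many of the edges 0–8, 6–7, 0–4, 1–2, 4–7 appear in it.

Sort edges by weight, then run Kruskal:
3–6 (2): add — endpoints in different components.
4–7 (3): add — endpoints in different components.
5–6 (4): add — endpoints in different components.
6–7 (5): add — endpoints in different components.
0–4 (6): add — endpoints in different components.
0–6 (9): skip — 0 and 6 already connected.
1–2 (10): add — endpoints in different components.
2–6 (11): add — endpoints in different components.
0–8 (12): add — endpoints in different components.
MST edge set: {3–6, 4–7, 5–6, 6–7, 0–4, 1–2, 2–6, 0–8}.
Of the listed edges, {0–8, 6–7, 0–4, 1–2, 4–7} are in the MST → 5.

5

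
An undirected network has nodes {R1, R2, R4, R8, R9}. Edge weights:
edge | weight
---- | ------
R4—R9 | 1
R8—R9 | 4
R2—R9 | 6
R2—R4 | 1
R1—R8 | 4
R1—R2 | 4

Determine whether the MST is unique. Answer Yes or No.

No

Kruskal's algorithm — process edges by increasing weight (ties by edge label):
R2—R4 (1): add. Components now {R9} {R2,R4} {R8} {R1}
R4—R9 (1): add. Components now {R2,R4,R9} {R8} {R1}
R1—R2 (4): add. Components now {R1,R2,R4,R9} {R8}
R1—R8 (4): add. Components now {R1,R2,R4,R8,R9}
Non-tree edge R8—R9 has weight 4, equal to the heaviest edge on its tree cycle — swapping gives another MST of the same weight. Not unique.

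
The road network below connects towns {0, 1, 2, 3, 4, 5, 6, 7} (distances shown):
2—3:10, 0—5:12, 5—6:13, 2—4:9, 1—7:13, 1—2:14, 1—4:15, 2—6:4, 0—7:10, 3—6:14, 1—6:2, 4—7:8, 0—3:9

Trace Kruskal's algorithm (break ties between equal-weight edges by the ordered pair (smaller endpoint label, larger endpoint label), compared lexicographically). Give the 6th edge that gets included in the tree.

0-7

Sort edges by weight, then run Kruskal:
1—6 (2): add — endpoints in different components.
2—6 (4): add — endpoints in different components.
4—7 (8): add — endpoints in different components.
0—3 (9): add — endpoints in different components.
2—4 (9): add — endpoints in different components.
0—7 (10): add — endpoints in different components.
2—3 (10): skip — 2 and 3 already connected.
0—5 (12): add — endpoints in different components.
The 6th edge added is 0—7.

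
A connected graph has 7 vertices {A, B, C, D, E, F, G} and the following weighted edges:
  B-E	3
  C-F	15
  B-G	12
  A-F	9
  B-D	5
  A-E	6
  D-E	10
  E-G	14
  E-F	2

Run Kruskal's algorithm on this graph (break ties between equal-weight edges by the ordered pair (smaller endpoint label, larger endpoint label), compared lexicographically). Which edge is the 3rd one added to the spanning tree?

B-D

Kruskal's algorithm — process edges by increasing weight (ties by edge label):
E-F (2): add — endpoints in different components.
B-E (3): add — endpoints in different components.
B-D (5): add — endpoints in different components.
A-E (6): add — endpoints in different components.
A-F (9): skip — A and F already connected.
D-E (10): skip — D and E already connected.
B-G (12): add — endpoints in different components.
E-G (14): skip — E and G already connected.
C-F (15): add — endpoints in different components.
The 3rd edge added is B-D.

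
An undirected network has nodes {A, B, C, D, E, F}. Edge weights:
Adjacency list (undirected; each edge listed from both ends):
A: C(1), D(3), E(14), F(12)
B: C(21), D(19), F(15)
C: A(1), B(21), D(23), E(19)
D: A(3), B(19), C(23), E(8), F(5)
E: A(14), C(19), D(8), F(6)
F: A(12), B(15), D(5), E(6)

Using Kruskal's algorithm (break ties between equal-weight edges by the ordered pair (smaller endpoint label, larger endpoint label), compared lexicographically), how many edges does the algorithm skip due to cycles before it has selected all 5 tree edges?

3

Sort edges by weight, then run Kruskal:
A–C (1): add — endpoints in different components.
A–D (3): add — endpoints in different components.
D–F (5): add — endpoints in different components.
E–F (6): add — endpoints in different components.
D–E (8): skip — D and E already connected.
A–F (12): skip — A and F already connected.
A–E (14): skip — A and E already connected.
B–F (15): add — endpoints in different components.
Edges rejected before the tree was complete: 3.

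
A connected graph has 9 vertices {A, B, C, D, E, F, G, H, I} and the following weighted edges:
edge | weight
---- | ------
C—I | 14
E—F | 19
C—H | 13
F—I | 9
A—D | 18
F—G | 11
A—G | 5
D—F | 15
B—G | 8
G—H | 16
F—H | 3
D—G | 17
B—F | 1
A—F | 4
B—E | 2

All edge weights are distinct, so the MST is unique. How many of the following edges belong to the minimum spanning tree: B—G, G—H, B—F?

1

Sort edges by weight, then run Kruskal:
B—F (1): add — endpoints in different components.
B—E (2): add — endpoints in different components.
F—H (3): add — endpoints in different components.
A—F (4): add — endpoints in different components.
A—G (5): add — endpoints in different components.
B—G (8): skip — B and G already connected.
F—I (9): add — endpoints in different components.
F—G (11): skip — F and G already connected.
C—H (13): add — endpoints in different components.
C—I (14): skip — C and I already connected.
D—F (15): add — endpoints in different components.
MST edge set: {B—F, B—E, F—H, A—F, A—G, F—I, C—H, D—F}.
Of the listed edges, {B—F} are in the MST → 1.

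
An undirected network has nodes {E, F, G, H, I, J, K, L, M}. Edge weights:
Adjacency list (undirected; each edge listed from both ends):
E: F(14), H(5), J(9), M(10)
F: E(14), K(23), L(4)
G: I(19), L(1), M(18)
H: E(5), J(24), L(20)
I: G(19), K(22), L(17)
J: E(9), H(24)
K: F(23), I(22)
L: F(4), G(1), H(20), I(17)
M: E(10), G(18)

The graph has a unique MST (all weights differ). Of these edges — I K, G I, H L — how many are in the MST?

Kruskal: consider edges lightest-first.
G L (1): add — endpoints in different components.
F L (4): add — endpoints in different components.
E H (5): add — endpoints in different components.
E J (9): add — endpoints in different components.
E M (10): add — endpoints in different components.
E F (14): add — endpoints in different components.
I L (17): add — endpoints in different components.
G M (18): skip — G and M already connected.
G I (19): skip — G and I already connected.
H L (20): skip — H and L already connected.
I K (22): add — endpoints in different components.
MST edge set: {G L, F L, E H, E J, E M, E F, I L, I K}.
Of the listed edges, {I K} are in the MST → 1.

1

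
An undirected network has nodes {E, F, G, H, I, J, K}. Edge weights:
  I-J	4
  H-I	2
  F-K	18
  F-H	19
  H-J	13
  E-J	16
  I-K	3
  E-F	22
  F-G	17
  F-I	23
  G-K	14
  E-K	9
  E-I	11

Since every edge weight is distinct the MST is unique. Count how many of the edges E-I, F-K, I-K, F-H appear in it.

Kruskal: consider edges lightest-first.
H-I (2): add — endpoints in different components.
I-K (3): add — endpoints in different components.
I-J (4): add — endpoints in different components.
E-K (9): add — endpoints in different components.
E-I (11): skip — E and I already connected.
H-J (13): skip — H and J already connected.
G-K (14): add — endpoints in different components.
E-J (16): skip — E and J already connected.
F-G (17): add — endpoints in different components.
MST edge set: {H-I, I-K, I-J, E-K, G-K, F-G}.
Of the listed edges, {I-K} are in the MST → 1.

1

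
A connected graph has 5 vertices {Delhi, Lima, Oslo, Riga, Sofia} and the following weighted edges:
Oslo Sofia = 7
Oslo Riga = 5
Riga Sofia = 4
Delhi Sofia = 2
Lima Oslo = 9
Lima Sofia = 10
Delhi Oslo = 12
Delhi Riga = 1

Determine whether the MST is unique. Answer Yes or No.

Sort edges by weight, then run Kruskal:
Delhi Riga (1): add. Components now {Oslo} {Lima} {Delhi,Riga} {Sofia}
Delhi Sofia (2): add. Components now {Oslo} {Lima} {Delhi,Riga,Sofia}
Riga Sofia (4): skip — Sofia and Riga already connected.
Oslo Riga (5): add. Components now {Delhi,Oslo,Riga,Sofia} {Lima}
Oslo Sofia (7): skip — Oslo and Sofia already connected.
Lima Oslo (9): add. Components now {Delhi,Lima,Oslo,Riga,Sofia}
Every non-tree edge has weight strictly greater than the heaviest edge on the tree path between its endpoints, so the MST is unique.

Yes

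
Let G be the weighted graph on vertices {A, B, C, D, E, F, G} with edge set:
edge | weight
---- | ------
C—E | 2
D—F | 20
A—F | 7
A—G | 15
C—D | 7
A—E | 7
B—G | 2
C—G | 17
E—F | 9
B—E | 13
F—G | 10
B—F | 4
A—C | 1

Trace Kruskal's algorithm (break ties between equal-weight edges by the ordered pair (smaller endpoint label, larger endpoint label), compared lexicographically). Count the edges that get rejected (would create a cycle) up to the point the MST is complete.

Kruskal's algorithm — process edges by increasing weight (ties by edge label):
A—C (1): add. Components now {A,C} {B} {D} {E} {F} {G}
B—G (2): add. Components now {A,C} {B,G} {D} {E} {F}
C—E (2): add. Components now {A,C,E} {B,G} {D} {F}
B—F (4): add. Components now {A,C,E} {B,F,G} {D}
A—E (7): skip — A and E already connected.
A—F (7): add. Components now {A,B,C,E,F,G} {D}
C—D (7): add. Components now {A,B,C,D,E,F,G}
Edges rejected before the tree was complete: 1.

1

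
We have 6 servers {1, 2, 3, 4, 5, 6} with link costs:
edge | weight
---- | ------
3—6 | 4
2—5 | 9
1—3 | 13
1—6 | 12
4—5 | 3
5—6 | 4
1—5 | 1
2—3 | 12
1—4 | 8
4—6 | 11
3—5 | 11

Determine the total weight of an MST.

Kruskal: consider edges lightest-first.
1—5 (1): add. Components now {1,5} {2} {3} {4} {6}
4—5 (3): add. Components now {1,4,5} {2} {3} {6}
3—6 (4): add. Components now {1,4,5} {2} {3,6}
5—6 (4): add. Components now {1,3,4,5,6} {2}
1—4 (8): skip — 1 and 4 already connected.
2—5 (9): add. Components now {1,2,3,4,5,6}
MST edges: 1—5, 4—5, 3—6, 5—6, 2—5; total weight 1+3+4+4+9 = 21.

21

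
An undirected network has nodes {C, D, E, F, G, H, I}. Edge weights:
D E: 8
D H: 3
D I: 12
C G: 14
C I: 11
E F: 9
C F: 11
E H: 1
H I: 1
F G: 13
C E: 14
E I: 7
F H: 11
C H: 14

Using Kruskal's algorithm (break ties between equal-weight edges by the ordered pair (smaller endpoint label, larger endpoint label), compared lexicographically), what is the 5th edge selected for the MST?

Kruskal's algorithm — process edges by increasing weight (ties by edge label):
E H (1): add — endpoints in different components.
H I (1): add — endpoints in different components.
D H (3): add — endpoints in different components.
E I (7): skip — E and I already connected.
D E (8): skip — D and E already connected.
E F (9): add — endpoints in different components.
C F (11): add — endpoints in different components.
C I (11): skip — C and I already connected.
F H (11): skip — F and H already connected.
D I (12): skip — D and I already connected.
F G (13): add — endpoints in different components.
The 5th edge added is C F.

C-F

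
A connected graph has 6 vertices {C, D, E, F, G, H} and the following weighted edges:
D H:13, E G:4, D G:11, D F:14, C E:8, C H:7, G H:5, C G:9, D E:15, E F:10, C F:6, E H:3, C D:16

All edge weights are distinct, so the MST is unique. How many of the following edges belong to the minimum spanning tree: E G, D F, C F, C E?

Kruskal's algorithm — process edges by increasing weight (ties by edge label):
E H (3): add. Components now {C} {D} {E,H} {F} {G}
E G (4): add. Components now {C} {D} {E,G,H} {F}
G H (5): skip — G and H already connected.
C F (6): add. Components now {C,F} {D} {E,G,H}
C H (7): add. Components now {C,E,F,G,H} {D}
C E (8): skip — C and E already connected.
C G (9): skip — C and G already connected.
E F (10): skip — E and F already connected.
D G (11): add. Components now {C,D,E,F,G,H}
MST edge set: {E H, E G, C F, C H, D G}.
Of the listed edges, {E G, C F} are in the MST → 2.

2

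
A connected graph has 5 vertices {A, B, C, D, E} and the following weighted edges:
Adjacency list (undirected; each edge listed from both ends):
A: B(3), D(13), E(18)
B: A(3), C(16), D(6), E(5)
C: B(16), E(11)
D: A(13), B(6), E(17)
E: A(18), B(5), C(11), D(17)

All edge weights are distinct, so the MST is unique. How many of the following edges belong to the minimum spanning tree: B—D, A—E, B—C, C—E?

2

Sort edges by weight, then run Kruskal:
A—B (3): add. Components now {A,B} {C} {D} {E}
B—E (5): add. Components now {A,B,E} {C} {D}
B—D (6): add. Components now {A,B,D,E} {C}
C—E (11): add. Components now {A,B,C,D,E}
MST edge set: {A—B, B—E, B—D, C—E}.
Of the listed edges, {B—D, C—E} are in the MST → 2.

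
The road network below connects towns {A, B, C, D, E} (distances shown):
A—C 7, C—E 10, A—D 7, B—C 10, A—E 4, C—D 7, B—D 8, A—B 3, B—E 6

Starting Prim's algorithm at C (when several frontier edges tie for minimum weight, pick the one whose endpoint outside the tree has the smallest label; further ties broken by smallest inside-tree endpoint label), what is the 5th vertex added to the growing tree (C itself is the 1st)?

D

Grow the tree from C using Prim:
Step 1: cheapest edge leaving the tree is A—C (7); add A.
Step 2: cheapest edge leaving the tree is A—B (3); add B.
Step 3: cheapest edge leaving the tree is A—E (4); add E.
Step 4: cheapest edge leaving the tree is A—D (7); add D.
Vertex order: C, A, B, E, D. The 5th vertex is D.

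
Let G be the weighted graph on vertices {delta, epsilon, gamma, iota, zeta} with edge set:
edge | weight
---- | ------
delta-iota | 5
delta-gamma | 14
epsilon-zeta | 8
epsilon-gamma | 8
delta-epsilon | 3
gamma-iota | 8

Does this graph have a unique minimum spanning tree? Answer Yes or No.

No

Sort edges by weight, then run Kruskal:
delta-epsilon (3): add — endpoints in different components.
delta-iota (5): add — endpoints in different components.
epsilon-gamma (8): add — endpoints in different components.
epsilon-zeta (8): add — endpoints in different components.
Non-tree edge gamma-iota has weight 8, equal to the heaviest edge on its tree cycle — swapping gives another MST of the same weight. Not unique.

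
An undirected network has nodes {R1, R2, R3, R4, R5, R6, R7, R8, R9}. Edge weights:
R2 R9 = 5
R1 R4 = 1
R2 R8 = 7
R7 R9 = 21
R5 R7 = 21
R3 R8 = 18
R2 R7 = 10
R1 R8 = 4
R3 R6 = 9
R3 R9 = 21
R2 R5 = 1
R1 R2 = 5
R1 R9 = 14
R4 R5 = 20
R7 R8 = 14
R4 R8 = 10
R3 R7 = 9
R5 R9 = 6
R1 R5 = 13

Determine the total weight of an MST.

44

Prim, starting at R9.
Step 1: cheapest edge leaving the tree is R2 R9 (5); add R2.
Step 2: cheapest edge leaving the tree is R2 R5 (1); add R5.
Step 3: cheapest edge leaving the tree is R1 R2 (5); add R1.
Step 4: cheapest edge leaving the tree is R1 R4 (1); add R4.
Step 5: cheapest edge leaving the tree is R1 R8 (4); add R8.
Step 6: cheapest edge leaving the tree is R2 R7 (10); add R7.
Step 7: cheapest edge leaving the tree is R3 R7 (9); add R3.
Step 8: cheapest edge leaving the tree is R3 R6 (9); add R6.
MST edges: R2 R9, R2 R5, R1 R2, R1 R4, R1 R8, R2 R7, R3 R7, R3 R6; total weight 5+1+5+1+4+10+9+9 = 44.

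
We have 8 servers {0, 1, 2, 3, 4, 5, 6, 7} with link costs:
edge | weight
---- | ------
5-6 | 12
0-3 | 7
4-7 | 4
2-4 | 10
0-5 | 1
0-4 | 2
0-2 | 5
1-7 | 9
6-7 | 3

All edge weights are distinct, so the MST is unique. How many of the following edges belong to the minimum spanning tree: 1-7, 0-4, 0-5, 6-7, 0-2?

Kruskal's algorithm — process edges by increasing weight (ties by edge label):
0-5 (1): add — endpoints in different components.
0-4 (2): add — endpoints in different components.
6-7 (3): add — endpoints in different components.
4-7 (4): add — endpoints in different components.
0-2 (5): add — endpoints in different components.
0-3 (7): add — endpoints in different components.
1-7 (9): add — endpoints in different components.
MST edge set: {0-5, 0-4, 6-7, 4-7, 0-2, 0-3, 1-7}.
Of the listed edges, {1-7, 0-4, 0-5, 6-7, 0-2} are in the MST → 5.

5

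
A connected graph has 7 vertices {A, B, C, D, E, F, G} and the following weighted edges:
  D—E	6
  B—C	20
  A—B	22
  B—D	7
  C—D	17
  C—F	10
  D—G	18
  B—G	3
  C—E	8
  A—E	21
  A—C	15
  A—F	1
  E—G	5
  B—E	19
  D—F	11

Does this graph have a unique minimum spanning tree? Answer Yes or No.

Yes

Sort edges by weight, then run Kruskal:
A—F (1): add. Components now {A,F} {B} {C} {D} {E} {G}
B—G (3): add. Components now {A,F} {B,G} {C} {D} {E}
E—G (5): add. Components now {A,F} {B,E,G} {C} {D}
D—E (6): add. Components now {A,F} {B,D,E,G} {C}
B—D (7): skip — B and D already connected.
C—E (8): add. Components now {A,F} {B,C,D,E,G}
C—F (10): add. Components now {A,B,C,D,E,F,G}
Every non-tree edge has weight strictly greater than the heaviest edge on the tree path between its endpoints, so the MST is unique.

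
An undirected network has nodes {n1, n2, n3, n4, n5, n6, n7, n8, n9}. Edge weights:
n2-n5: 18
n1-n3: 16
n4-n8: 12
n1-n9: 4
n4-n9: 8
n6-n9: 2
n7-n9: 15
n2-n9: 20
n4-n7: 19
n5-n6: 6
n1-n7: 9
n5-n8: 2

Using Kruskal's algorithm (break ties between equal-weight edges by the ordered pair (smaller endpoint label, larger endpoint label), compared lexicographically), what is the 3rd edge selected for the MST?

Kruskal's algorithm — process edges by increasing weight (ties by edge label):
n5-n8 (2): add — endpoints in different components.
n6-n9 (2): add — endpoints in different components.
n1-n9 (4): add — endpoints in different components.
n5-n6 (6): add — endpoints in different components.
n4-n9 (8): add — endpoints in different components.
n1-n7 (9): add — endpoints in different components.
n4-n8 (12): skip — n8 and n4 already connected.
n7-n9 (15): skip — n9 and n7 already connected.
n1-n3 (16): add — endpoints in different components.
n2-n5 (18): add — endpoints in different components.
The 3rd edge added is n1-n9.

n1-n9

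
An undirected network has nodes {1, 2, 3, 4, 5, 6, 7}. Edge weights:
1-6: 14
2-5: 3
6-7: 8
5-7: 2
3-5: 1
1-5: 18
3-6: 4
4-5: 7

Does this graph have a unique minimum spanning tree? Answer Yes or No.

Sort edges by weight, then run Kruskal:
3-5 (1): add. Components now {1} {2} {3,5} {4} {6} {7}
5-7 (2): add. Components now {1} {2} {3,5,7} {4} {6}
2-5 (3): add. Components now {1} {2,3,5,7} {4} {6}
3-6 (4): add. Components now {1} {2,3,5,6,7} {4}
4-5 (7): add. Components now {1} {2,3,4,5,6,7}
6-7 (8): skip — 6 and 7 already connected.
1-6 (14): add. Components now {1,2,3,4,5,6,7}
Every non-tree edge has weight strictly greater than the heaviest edge on the tree path between its endpoints, so the MST is unique.

Yes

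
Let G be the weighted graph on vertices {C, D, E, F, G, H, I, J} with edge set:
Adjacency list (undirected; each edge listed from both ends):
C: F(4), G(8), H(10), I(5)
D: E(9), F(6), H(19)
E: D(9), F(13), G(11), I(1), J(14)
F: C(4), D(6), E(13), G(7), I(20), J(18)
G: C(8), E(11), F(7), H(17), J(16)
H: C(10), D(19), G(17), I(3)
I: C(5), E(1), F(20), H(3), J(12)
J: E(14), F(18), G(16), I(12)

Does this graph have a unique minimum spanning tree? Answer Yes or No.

Sort edges by weight, then run Kruskal:
E-I (1): add — endpoints in different components.
H-I (3): add — endpoints in different components.
C-F (4): add — endpoints in different components.
C-I (5): add — endpoints in different components.
D-F (6): add — endpoints in different components.
F-G (7): add — endpoints in different components.
C-G (8): skip — C and G already connected.
D-E (9): skip — D and E already connected.
C-H (10): skip — C and H already connected.
E-G (11): skip — E and G already connected.
I-J (12): add — endpoints in different components.
Every non-tree edge has weight strictly greater than the heaviest edge on the tree path between its endpoints, so the MST is unique.

Yes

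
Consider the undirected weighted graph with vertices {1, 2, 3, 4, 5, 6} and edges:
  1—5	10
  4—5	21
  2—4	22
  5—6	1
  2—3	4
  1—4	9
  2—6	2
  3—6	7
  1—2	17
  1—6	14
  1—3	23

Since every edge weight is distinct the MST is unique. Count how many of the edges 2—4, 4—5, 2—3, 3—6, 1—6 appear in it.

Sort edges by weight, then run Kruskal:
5—6 (1): add — endpoints in different components.
2—6 (2): add — endpoints in different components.
2—3 (4): add — endpoints in different components.
3—6 (7): skip — 3 and 6 already connected.
1—4 (9): add — endpoints in different components.
1—5 (10): add — endpoints in different components.
MST edge set: {5—6, 2—6, 2—3, 1—4, 1—5}.
Of the listed edges, {2—3} are in the MST → 1.

1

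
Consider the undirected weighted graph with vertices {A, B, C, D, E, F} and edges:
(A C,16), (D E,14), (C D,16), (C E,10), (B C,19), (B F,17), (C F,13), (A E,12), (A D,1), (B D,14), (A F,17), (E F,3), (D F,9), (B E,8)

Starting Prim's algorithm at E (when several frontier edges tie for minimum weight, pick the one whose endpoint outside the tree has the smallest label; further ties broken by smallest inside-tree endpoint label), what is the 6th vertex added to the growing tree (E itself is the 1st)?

C

Prim's algorithm from E:
Step 1: frontier [E F 3, B E 8, C E 10, A E 12, D E 14] → take E F (3); add F.
Step 2: frontier [B E 8, C E 10, A E 12, D E 14, D F 9, C F 13, A F 17, B F 17] → take B E (8); add B.
Step 3: frontier [B D 14, B C 19, C E 10, A E 12, D E 14, D F 9, C F 13, A F 17] → take D F (9); add D.
Step 4: frontier [B C 19, A D 1, C D 16, C E 10, A E 12, C F 13, A F 17] → take A D (1); add A.
Step 5: frontier [A C 16, B C 19, C D 16, C E 10, C F 13] → take C E (10); add C.
Vertex order: E, F, B, D, A, C. The 6th vertex is C.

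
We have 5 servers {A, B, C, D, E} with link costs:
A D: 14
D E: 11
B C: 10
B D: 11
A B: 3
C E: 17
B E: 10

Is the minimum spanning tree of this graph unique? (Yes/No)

Kruskal: consider edges lightest-first.
A B (3): add — endpoints in different components.
B C (10): add — endpoints in different components.
B E (10): add — endpoints in different components.
B D (11): add — endpoints in different components.
Non-tree edge D E has weight 11, equal to the heaviest edge on its tree cycle — swapping gives another MST of the same weight. Not unique.

No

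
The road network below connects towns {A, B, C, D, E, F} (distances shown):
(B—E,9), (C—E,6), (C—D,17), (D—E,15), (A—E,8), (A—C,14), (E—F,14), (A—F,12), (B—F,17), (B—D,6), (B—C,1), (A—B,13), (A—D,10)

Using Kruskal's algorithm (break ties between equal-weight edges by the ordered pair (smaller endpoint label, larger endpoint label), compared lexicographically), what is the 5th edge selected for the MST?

Sort edges by weight, then run Kruskal:
B—C (1): add — endpoints in different components.
B—D (6): add — endpoints in different components.
C—E (6): add — endpoints in different components.
A—E (8): add — endpoints in different components.
B—E (9): skip — B and E already connected.
A—D (10): skip — A and D already connected.
A—F (12): add — endpoints in different components.
The 5th edge added is A—F.

A-F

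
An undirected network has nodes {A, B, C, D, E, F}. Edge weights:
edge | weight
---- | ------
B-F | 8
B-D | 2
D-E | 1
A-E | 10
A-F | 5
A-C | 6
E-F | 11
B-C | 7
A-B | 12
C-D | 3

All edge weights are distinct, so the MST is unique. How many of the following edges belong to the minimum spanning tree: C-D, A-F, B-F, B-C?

2

Sort edges by weight, then run Kruskal:
D-E (1): add — endpoints in different components.
B-D (2): add — endpoints in different components.
C-D (3): add — endpoints in different components.
A-F (5): add — endpoints in different components.
A-C (6): add — endpoints in different components.
MST edge set: {D-E, B-D, C-D, A-F, A-C}.
Of the listed edges, {C-D, A-F} are in the MST → 2.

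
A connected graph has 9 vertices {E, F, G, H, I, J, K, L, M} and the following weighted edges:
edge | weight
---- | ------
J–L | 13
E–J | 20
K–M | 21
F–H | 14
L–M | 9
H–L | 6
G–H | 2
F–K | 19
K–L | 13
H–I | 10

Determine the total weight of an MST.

Kruskal's algorithm — process edges by increasing weight (ties by edge label):
G–H (2): add — endpoints in different components.
H–L (6): add — endpoints in different components.
L–M (9): add — endpoints in different components.
H–I (10): add — endpoints in different components.
J–L (13): add — endpoints in different components.
K–L (13): add — endpoints in different components.
F–H (14): add — endpoints in different components.
F–K (19): skip — F and K already connected.
E–J (20): add — endpoints in different components.
MST edges: G–H, H–L, L–M, H–I, J–L, K–L, F–H, E–J; total weight 2+6+9+10+13+13+14+20 = 87.

87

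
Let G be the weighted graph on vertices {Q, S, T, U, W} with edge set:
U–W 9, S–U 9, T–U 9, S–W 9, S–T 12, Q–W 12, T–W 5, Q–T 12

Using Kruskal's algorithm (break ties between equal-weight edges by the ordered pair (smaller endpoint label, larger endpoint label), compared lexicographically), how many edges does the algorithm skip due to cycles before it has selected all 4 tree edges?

2

Kruskal's algorithm — process edges by increasing weight (ties by edge label):
T–W (5): add. Components now {T,W} {Q} {U} {S}
S–U (9): add. Components now {T,W} {Q} {S,U}
S–W (9): add. Components now {S,T,U,W} {Q}
T–U (9): skip — T and U already connected.
U–W (9): skip — U and W already connected.
Q–T (12): add. Components now {Q,S,T,U,W}
Edges rejected before the tree was complete: 2.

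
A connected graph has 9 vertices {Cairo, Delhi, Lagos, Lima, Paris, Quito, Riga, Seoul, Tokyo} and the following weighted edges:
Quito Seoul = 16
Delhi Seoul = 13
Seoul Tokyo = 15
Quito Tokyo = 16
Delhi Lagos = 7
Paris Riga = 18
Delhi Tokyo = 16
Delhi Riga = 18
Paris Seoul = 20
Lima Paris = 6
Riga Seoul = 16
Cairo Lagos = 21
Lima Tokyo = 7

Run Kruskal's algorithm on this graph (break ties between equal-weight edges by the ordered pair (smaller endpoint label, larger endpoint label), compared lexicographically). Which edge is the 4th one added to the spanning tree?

Delhi-Seoul

Sort edges by weight, then run Kruskal:
Lima Paris (6): add — endpoints in different components.
Delhi Lagos (7): add — endpoints in different components.
Lima Tokyo (7): add — endpoints in different components.
Delhi Seoul (13): add — endpoints in different components.
Seoul Tokyo (15): add — endpoints in different components.
Delhi Tokyo (16): skip — Tokyo and Delhi already connected.
Quito Seoul (16): add — endpoints in different components.
Quito Tokyo (16): skip — Quito and Tokyo already connected.
Riga Seoul (16): add — endpoints in different components.
Delhi Riga (18): skip — Riga and Delhi already connected.
Paris Riga (18): skip — Paris and Riga already connected.
Paris Seoul (20): skip — Seoul and Paris already connected.
Cairo Lagos (21): add — endpoints in different components.
The 4th edge added is Delhi Seoul.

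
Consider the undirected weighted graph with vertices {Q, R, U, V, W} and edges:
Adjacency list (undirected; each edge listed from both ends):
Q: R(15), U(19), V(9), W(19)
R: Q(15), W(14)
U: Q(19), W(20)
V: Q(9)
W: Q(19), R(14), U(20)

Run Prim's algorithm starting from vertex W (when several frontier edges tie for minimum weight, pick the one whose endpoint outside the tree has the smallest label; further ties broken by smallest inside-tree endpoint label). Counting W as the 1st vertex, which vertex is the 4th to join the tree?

V

Grow the tree from W using Prim:
Step 1: cheapest edge leaving the tree is R W (14); add R.
Step 2: cheapest edge leaving the tree is Q R (15); add Q.
Step 3: cheapest edge leaving the tree is Q V (9); add V.
Step 4: cheapest edge leaving the tree is Q U (19); add U.
Vertex order: W, R, Q, V, U. The 4th vertex is V.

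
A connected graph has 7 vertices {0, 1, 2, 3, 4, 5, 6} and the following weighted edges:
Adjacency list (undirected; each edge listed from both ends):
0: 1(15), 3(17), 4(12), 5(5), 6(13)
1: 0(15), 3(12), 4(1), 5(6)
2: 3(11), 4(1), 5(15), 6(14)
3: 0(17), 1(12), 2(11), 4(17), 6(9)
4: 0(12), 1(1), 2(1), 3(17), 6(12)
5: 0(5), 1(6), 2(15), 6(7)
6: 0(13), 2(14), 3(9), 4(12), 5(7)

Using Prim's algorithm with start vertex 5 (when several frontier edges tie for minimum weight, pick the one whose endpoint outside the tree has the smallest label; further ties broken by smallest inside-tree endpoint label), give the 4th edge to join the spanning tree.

Prim's algorithm from 5:
Step 1: cheapest edge leaving the tree is 0-5 (5); add 0.
Step 2: cheapest edge leaving the tree is 1-5 (6); add 1.
Step 3: cheapest edge leaving the tree is 1-4 (1); add 4.
Step 4: cheapest edge leaving the tree is 2-4 (1); add 2.
Step 5: cheapest edge leaving the tree is 5-6 (7); add 6.
Step 6: cheapest edge leaving the tree is 3-6 (9); add 3.
The 4th edge added is 2-4.

2-4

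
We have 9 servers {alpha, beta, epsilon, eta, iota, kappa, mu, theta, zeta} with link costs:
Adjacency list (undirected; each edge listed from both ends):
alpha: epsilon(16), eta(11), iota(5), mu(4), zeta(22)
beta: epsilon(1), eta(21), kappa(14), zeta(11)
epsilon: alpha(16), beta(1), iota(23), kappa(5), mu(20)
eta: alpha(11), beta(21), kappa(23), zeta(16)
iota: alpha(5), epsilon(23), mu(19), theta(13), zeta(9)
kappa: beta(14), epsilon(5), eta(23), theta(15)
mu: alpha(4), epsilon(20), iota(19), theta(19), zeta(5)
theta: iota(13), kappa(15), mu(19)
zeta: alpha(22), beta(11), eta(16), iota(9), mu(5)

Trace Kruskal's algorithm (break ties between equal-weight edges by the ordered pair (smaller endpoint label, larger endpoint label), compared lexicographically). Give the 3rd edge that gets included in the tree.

alpha-iota

Kruskal: consider edges lightest-first.
beta epsilon (1): add — endpoints in different components.
alpha mu (4): add — endpoints in different components.
alpha iota (5): add — endpoints in different components.
epsilon kappa (5): add — endpoints in different components.
mu zeta (5): add — endpoints in different components.
iota zeta (9): skip — iota and zeta already connected.
alpha eta (11): add — endpoints in different components.
beta zeta (11): add — endpoints in different components.
iota theta (13): add — endpoints in different components.
The 3rd edge added is alpha iota.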